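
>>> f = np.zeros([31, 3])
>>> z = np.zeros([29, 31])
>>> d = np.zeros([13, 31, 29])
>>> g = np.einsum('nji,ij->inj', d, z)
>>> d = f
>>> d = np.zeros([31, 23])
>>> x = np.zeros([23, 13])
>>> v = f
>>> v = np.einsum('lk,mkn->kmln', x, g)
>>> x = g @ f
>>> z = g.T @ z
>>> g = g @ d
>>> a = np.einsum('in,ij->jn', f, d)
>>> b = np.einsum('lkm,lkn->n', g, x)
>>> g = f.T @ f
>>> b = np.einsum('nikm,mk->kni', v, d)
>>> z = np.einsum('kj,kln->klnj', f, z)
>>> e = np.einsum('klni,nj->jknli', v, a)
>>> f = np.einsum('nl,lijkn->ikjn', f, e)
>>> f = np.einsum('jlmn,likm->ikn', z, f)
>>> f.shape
(29, 23, 3)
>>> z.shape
(31, 13, 31, 3)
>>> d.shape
(31, 23)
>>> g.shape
(3, 3)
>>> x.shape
(29, 13, 3)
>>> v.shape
(13, 29, 23, 31)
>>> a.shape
(23, 3)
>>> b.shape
(23, 13, 29)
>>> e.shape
(3, 13, 23, 29, 31)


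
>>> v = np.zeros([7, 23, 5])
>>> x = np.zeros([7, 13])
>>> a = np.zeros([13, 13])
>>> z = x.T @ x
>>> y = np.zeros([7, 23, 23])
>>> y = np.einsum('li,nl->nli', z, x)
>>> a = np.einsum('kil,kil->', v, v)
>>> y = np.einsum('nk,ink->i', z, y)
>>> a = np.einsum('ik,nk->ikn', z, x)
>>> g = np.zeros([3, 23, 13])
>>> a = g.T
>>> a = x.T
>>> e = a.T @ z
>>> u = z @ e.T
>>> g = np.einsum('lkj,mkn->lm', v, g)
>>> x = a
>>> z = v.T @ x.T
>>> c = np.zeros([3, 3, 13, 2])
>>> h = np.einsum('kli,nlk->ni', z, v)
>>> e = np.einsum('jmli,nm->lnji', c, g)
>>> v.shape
(7, 23, 5)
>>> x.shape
(13, 7)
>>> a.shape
(13, 7)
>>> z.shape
(5, 23, 13)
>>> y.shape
(7,)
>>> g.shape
(7, 3)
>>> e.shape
(13, 7, 3, 2)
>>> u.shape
(13, 7)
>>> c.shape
(3, 3, 13, 2)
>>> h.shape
(7, 13)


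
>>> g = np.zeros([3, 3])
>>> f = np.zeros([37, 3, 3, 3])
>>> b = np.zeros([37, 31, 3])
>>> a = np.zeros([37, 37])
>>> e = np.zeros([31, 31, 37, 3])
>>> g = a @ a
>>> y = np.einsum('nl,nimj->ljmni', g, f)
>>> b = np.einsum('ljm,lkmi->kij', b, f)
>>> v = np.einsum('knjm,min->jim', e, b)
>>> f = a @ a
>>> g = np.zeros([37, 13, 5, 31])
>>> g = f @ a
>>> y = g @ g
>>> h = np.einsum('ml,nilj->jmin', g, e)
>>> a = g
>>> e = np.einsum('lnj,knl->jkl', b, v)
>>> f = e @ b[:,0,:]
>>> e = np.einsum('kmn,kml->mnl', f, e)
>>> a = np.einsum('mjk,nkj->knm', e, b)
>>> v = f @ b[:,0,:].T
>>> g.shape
(37, 37)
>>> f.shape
(31, 37, 31)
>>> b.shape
(3, 3, 31)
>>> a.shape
(3, 3, 37)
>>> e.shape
(37, 31, 3)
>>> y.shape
(37, 37)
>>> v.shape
(31, 37, 3)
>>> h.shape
(3, 37, 31, 31)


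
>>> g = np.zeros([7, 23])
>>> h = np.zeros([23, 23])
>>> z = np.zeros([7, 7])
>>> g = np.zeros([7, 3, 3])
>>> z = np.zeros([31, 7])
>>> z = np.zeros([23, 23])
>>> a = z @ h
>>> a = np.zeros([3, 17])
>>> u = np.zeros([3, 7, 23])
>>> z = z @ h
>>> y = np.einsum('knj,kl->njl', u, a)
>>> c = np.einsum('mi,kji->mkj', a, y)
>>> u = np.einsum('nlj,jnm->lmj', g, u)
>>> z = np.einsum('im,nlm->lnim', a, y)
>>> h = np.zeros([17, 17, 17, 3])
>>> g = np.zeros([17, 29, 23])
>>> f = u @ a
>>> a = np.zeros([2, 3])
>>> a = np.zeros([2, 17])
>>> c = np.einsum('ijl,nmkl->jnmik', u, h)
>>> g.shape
(17, 29, 23)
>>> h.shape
(17, 17, 17, 3)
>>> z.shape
(23, 7, 3, 17)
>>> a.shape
(2, 17)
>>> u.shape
(3, 23, 3)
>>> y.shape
(7, 23, 17)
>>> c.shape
(23, 17, 17, 3, 17)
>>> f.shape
(3, 23, 17)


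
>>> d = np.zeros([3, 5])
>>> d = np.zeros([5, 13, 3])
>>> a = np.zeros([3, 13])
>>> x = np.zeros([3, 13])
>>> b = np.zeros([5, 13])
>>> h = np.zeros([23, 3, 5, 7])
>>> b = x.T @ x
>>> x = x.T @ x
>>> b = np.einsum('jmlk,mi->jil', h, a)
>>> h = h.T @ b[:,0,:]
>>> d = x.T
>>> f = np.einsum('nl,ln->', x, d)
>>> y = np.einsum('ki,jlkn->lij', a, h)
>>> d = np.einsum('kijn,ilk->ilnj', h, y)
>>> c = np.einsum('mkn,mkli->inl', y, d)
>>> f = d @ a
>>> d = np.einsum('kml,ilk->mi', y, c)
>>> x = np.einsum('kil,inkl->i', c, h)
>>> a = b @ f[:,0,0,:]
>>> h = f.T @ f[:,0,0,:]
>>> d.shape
(13, 3)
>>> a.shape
(23, 13, 13)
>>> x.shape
(7,)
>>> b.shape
(23, 13, 5)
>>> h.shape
(13, 5, 13, 13)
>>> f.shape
(5, 13, 5, 13)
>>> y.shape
(5, 13, 7)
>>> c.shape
(3, 7, 5)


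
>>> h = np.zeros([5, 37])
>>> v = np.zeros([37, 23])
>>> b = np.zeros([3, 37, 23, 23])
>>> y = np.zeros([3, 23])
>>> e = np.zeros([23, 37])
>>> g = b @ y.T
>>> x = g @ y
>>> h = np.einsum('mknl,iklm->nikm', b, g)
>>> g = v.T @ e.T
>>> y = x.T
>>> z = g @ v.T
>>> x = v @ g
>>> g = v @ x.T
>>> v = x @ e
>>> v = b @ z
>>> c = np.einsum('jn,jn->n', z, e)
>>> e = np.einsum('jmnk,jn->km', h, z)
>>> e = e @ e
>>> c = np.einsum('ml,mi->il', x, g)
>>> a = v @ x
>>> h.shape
(23, 3, 37, 3)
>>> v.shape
(3, 37, 23, 37)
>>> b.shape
(3, 37, 23, 23)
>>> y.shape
(23, 23, 37, 3)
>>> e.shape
(3, 3)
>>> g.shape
(37, 37)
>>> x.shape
(37, 23)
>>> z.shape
(23, 37)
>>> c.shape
(37, 23)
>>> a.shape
(3, 37, 23, 23)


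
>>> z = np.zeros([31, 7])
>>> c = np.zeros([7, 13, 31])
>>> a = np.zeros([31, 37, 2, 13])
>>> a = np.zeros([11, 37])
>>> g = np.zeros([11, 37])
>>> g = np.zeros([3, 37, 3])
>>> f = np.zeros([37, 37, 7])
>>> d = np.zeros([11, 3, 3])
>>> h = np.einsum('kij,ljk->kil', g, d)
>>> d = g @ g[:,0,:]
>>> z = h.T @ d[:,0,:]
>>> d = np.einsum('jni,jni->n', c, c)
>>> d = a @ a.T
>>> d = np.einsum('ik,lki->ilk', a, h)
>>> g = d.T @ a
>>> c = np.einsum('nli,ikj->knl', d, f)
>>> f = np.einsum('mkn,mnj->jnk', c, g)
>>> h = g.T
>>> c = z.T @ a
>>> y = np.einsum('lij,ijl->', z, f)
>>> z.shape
(11, 37, 3)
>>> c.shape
(3, 37, 37)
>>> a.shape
(11, 37)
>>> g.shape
(37, 3, 37)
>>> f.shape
(37, 3, 11)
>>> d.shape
(11, 3, 37)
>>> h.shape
(37, 3, 37)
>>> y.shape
()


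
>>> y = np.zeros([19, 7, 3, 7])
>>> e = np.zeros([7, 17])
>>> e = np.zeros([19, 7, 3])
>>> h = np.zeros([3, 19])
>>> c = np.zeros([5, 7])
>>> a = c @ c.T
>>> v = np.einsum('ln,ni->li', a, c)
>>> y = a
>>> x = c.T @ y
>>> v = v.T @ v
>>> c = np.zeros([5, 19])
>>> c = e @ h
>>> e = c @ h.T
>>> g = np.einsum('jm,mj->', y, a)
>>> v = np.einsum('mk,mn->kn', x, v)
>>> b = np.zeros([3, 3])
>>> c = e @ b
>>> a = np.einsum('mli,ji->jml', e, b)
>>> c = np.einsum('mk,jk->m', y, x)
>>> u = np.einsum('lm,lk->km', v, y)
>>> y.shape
(5, 5)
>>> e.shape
(19, 7, 3)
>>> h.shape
(3, 19)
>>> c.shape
(5,)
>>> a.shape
(3, 19, 7)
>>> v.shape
(5, 7)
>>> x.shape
(7, 5)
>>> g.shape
()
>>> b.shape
(3, 3)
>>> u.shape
(5, 7)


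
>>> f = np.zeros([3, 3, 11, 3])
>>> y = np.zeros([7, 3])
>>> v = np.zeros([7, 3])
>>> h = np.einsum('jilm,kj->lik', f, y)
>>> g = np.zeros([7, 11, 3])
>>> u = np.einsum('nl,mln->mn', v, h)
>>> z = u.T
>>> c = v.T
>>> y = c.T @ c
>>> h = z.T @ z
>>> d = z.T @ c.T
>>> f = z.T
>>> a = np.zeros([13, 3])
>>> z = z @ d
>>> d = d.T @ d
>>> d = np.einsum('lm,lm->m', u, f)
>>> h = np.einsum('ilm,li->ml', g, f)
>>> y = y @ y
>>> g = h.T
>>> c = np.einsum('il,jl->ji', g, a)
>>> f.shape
(11, 7)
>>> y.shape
(7, 7)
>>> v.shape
(7, 3)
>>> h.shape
(3, 11)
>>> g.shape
(11, 3)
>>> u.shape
(11, 7)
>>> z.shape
(7, 3)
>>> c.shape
(13, 11)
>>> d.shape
(7,)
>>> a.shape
(13, 3)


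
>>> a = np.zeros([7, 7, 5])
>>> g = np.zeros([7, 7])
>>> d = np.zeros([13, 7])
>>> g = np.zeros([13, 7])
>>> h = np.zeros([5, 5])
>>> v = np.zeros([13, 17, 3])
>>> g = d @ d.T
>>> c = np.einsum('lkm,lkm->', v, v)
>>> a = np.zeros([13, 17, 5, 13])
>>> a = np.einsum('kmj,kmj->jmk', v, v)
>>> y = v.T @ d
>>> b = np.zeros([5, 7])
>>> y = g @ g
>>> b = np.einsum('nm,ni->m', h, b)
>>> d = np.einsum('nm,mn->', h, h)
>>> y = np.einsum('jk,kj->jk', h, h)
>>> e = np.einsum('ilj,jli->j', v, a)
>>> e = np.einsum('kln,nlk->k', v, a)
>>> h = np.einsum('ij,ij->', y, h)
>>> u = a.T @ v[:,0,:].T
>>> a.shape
(3, 17, 13)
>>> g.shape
(13, 13)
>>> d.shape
()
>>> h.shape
()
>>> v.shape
(13, 17, 3)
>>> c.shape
()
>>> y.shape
(5, 5)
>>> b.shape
(5,)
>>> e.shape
(13,)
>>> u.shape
(13, 17, 13)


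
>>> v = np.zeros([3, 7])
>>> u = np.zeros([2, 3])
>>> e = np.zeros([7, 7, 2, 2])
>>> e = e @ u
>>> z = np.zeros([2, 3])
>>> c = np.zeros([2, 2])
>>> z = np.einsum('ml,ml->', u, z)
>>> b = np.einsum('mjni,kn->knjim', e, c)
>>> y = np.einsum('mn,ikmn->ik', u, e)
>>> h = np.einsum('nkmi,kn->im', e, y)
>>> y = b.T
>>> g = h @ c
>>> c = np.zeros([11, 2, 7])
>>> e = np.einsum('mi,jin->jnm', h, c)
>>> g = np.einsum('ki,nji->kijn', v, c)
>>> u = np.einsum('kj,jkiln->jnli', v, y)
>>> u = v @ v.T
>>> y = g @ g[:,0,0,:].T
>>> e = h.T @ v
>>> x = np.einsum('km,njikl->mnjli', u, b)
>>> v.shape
(3, 7)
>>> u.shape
(3, 3)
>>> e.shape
(2, 7)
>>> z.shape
()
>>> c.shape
(11, 2, 7)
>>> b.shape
(2, 2, 7, 3, 7)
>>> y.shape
(3, 7, 2, 3)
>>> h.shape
(3, 2)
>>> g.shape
(3, 7, 2, 11)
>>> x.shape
(3, 2, 2, 7, 7)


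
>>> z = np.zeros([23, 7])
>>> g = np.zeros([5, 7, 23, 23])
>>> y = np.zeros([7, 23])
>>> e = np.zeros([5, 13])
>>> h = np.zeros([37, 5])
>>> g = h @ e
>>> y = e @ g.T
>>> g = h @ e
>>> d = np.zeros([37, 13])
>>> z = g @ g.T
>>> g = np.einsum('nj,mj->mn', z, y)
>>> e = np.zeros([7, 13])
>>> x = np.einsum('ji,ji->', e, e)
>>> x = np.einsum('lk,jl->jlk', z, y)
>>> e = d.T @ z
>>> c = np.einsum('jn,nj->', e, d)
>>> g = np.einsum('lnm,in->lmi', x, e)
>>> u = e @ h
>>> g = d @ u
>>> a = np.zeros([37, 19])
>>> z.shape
(37, 37)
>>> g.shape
(37, 5)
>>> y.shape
(5, 37)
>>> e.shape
(13, 37)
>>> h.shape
(37, 5)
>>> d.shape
(37, 13)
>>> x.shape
(5, 37, 37)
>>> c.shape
()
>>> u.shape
(13, 5)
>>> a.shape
(37, 19)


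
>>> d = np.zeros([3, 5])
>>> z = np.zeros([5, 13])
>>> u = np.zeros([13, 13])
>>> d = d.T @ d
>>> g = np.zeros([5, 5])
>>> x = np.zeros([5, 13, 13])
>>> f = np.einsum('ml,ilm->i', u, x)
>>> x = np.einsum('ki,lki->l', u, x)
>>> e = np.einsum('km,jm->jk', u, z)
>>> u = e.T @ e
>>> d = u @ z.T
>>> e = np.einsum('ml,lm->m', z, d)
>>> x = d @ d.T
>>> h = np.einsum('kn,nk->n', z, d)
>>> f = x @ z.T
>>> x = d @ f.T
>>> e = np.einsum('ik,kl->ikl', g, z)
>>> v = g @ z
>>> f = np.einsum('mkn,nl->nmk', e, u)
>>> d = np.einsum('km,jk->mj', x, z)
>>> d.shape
(13, 5)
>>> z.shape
(5, 13)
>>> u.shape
(13, 13)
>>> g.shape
(5, 5)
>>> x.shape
(13, 13)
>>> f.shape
(13, 5, 5)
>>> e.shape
(5, 5, 13)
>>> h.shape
(13,)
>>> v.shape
(5, 13)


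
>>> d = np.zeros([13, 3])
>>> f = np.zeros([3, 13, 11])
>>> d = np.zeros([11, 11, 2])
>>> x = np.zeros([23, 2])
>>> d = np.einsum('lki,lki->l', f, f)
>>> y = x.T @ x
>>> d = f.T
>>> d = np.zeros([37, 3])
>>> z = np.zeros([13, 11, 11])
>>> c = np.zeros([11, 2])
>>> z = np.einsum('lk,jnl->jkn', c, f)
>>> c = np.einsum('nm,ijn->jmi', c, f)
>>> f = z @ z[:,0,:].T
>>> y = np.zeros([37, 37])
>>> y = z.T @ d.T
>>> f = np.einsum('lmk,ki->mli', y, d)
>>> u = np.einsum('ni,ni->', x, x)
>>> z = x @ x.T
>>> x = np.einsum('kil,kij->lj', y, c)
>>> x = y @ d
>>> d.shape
(37, 3)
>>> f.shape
(2, 13, 3)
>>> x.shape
(13, 2, 3)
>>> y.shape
(13, 2, 37)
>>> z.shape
(23, 23)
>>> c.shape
(13, 2, 3)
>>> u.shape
()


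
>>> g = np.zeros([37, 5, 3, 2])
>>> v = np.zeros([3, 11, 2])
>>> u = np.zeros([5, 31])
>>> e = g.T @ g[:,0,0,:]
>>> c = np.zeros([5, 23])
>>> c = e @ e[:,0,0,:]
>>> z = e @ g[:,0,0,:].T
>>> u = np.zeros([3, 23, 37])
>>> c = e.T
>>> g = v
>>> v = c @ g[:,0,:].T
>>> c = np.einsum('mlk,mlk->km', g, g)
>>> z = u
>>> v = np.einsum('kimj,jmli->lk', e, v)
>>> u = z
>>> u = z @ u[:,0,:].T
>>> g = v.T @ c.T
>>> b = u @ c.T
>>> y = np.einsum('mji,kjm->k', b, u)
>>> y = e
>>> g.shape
(2, 2)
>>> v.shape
(3, 2)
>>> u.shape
(3, 23, 3)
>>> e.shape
(2, 3, 5, 2)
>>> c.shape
(2, 3)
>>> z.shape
(3, 23, 37)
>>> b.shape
(3, 23, 2)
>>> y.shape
(2, 3, 5, 2)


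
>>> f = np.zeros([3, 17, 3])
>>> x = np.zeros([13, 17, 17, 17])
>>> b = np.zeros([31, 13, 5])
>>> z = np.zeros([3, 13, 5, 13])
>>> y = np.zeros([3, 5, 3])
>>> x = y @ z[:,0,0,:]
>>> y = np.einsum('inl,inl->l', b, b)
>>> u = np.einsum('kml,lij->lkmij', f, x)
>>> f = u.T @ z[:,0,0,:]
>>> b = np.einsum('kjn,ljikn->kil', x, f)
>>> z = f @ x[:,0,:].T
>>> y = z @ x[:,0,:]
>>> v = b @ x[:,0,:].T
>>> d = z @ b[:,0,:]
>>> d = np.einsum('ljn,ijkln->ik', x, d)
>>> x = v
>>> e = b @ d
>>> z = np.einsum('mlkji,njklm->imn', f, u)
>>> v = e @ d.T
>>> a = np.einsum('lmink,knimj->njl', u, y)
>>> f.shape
(13, 5, 17, 3, 13)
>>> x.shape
(3, 17, 3)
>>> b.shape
(3, 17, 13)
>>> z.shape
(13, 13, 3)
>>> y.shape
(13, 5, 17, 3, 13)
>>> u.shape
(3, 3, 17, 5, 13)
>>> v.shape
(3, 17, 13)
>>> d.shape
(13, 17)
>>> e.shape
(3, 17, 17)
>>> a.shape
(5, 13, 3)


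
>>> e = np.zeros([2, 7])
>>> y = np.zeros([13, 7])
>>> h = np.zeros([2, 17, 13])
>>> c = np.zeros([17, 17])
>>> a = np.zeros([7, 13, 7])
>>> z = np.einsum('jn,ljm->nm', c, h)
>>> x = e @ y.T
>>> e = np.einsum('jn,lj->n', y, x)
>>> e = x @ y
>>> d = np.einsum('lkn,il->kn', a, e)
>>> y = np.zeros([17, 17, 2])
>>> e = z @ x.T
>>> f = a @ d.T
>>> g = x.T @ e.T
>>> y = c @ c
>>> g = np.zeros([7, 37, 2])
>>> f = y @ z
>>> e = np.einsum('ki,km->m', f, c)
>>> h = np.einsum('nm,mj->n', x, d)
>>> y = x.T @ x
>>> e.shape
(17,)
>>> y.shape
(13, 13)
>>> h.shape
(2,)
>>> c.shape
(17, 17)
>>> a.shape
(7, 13, 7)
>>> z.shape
(17, 13)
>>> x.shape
(2, 13)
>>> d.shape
(13, 7)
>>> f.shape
(17, 13)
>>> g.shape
(7, 37, 2)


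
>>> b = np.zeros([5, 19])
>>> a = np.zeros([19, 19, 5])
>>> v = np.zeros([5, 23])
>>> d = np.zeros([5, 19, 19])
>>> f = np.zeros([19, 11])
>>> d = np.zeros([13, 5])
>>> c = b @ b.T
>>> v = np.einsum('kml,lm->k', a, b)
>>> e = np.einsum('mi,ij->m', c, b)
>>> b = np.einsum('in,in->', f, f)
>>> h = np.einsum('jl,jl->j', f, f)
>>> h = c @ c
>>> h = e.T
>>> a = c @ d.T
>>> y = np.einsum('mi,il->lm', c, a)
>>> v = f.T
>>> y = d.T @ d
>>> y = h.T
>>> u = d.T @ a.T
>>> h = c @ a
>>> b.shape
()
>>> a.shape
(5, 13)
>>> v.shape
(11, 19)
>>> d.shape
(13, 5)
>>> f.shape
(19, 11)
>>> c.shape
(5, 5)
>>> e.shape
(5,)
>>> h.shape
(5, 13)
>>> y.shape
(5,)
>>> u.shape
(5, 5)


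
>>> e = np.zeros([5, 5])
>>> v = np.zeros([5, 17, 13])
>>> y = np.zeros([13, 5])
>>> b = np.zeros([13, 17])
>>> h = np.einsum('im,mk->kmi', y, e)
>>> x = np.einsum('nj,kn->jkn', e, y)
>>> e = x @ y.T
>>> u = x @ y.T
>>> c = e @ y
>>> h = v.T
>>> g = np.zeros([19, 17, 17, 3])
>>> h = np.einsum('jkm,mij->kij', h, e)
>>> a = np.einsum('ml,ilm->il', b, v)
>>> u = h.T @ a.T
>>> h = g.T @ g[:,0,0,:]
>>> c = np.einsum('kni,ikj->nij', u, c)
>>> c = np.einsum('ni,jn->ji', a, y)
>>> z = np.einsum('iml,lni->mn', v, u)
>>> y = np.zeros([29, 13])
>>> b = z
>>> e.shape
(5, 13, 13)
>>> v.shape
(5, 17, 13)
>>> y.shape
(29, 13)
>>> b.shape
(17, 13)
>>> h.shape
(3, 17, 17, 3)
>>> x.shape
(5, 13, 5)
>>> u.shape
(13, 13, 5)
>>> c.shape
(13, 17)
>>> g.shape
(19, 17, 17, 3)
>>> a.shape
(5, 17)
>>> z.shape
(17, 13)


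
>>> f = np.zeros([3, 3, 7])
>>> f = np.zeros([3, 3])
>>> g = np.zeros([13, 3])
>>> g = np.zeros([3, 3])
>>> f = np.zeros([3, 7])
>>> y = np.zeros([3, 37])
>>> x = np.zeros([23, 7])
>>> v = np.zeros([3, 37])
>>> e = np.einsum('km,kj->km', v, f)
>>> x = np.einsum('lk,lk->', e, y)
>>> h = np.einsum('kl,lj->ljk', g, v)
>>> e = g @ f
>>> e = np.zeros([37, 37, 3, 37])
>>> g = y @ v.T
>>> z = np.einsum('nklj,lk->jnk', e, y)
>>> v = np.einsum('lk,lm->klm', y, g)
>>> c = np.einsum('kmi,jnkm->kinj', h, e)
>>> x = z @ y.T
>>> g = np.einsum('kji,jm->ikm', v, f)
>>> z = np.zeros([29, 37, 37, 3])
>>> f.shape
(3, 7)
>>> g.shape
(3, 37, 7)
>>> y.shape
(3, 37)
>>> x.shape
(37, 37, 3)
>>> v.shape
(37, 3, 3)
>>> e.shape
(37, 37, 3, 37)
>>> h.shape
(3, 37, 3)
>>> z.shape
(29, 37, 37, 3)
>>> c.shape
(3, 3, 37, 37)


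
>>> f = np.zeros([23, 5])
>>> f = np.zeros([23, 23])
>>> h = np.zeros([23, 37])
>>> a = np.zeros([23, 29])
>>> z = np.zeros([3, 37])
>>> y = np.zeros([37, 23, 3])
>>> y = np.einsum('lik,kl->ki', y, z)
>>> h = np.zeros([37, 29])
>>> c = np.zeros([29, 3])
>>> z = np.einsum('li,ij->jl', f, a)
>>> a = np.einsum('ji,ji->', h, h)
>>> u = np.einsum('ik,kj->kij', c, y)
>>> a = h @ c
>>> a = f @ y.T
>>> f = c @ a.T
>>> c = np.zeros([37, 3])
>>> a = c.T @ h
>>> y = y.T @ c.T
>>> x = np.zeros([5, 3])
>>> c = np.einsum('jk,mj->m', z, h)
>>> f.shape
(29, 23)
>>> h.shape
(37, 29)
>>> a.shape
(3, 29)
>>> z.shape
(29, 23)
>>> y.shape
(23, 37)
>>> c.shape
(37,)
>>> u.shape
(3, 29, 23)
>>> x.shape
(5, 3)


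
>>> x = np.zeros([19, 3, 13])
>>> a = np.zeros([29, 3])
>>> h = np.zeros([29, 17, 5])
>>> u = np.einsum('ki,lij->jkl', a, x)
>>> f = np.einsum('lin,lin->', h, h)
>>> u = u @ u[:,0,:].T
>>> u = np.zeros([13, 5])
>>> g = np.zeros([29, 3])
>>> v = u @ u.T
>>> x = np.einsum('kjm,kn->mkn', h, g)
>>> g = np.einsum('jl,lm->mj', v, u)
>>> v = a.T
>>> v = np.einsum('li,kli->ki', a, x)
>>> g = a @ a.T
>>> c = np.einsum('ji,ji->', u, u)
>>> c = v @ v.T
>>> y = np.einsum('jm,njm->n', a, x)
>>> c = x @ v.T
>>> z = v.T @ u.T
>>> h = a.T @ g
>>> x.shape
(5, 29, 3)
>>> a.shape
(29, 3)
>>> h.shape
(3, 29)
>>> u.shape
(13, 5)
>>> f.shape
()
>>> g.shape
(29, 29)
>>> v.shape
(5, 3)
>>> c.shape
(5, 29, 5)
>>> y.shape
(5,)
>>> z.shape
(3, 13)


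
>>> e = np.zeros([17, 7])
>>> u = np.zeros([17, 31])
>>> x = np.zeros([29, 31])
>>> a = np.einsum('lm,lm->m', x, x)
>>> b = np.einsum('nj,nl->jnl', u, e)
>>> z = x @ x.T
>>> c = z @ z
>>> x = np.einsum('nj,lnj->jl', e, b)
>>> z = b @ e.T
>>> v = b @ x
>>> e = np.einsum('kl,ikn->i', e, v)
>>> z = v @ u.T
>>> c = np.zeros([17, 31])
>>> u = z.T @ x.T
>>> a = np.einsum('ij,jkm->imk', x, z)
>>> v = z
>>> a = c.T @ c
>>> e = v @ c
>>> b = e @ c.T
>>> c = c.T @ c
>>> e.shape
(31, 17, 31)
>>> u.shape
(17, 17, 7)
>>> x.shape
(7, 31)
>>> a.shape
(31, 31)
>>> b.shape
(31, 17, 17)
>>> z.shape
(31, 17, 17)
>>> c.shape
(31, 31)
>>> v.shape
(31, 17, 17)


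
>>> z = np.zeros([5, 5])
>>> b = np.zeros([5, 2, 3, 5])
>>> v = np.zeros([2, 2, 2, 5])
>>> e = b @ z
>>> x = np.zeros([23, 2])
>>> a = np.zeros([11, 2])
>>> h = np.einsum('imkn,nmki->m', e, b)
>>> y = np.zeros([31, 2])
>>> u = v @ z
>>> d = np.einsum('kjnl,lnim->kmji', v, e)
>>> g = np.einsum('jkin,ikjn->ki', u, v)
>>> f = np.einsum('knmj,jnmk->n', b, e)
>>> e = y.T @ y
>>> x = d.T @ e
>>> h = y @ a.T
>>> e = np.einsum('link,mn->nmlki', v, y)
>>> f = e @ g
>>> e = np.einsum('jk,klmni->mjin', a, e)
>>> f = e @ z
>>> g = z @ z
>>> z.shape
(5, 5)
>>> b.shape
(5, 2, 3, 5)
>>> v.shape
(2, 2, 2, 5)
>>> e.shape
(2, 11, 2, 5)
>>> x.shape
(3, 2, 5, 2)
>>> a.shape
(11, 2)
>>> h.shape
(31, 11)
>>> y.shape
(31, 2)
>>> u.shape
(2, 2, 2, 5)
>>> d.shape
(2, 5, 2, 3)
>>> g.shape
(5, 5)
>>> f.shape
(2, 11, 2, 5)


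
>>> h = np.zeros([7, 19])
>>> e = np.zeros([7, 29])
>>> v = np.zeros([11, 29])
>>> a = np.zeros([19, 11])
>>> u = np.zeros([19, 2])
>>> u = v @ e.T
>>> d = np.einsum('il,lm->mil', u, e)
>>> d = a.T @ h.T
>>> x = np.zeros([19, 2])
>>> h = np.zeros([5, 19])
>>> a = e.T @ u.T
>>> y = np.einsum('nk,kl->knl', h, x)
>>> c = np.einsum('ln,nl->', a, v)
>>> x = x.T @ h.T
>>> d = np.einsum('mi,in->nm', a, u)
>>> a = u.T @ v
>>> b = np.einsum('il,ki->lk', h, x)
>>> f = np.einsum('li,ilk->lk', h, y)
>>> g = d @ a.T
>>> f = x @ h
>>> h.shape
(5, 19)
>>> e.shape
(7, 29)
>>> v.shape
(11, 29)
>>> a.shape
(7, 29)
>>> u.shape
(11, 7)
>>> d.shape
(7, 29)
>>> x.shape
(2, 5)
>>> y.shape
(19, 5, 2)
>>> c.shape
()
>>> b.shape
(19, 2)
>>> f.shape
(2, 19)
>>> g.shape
(7, 7)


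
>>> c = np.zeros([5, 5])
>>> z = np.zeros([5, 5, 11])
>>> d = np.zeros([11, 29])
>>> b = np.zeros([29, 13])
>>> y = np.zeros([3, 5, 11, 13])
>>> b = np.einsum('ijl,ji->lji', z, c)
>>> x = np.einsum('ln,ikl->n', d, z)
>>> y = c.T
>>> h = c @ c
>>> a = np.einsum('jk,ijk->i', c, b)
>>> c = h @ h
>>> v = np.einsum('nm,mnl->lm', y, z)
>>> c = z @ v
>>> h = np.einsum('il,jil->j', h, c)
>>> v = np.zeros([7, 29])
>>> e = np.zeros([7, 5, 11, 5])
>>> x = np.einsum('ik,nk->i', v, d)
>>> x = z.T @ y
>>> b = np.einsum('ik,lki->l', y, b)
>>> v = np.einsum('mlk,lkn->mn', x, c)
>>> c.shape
(5, 5, 5)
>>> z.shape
(5, 5, 11)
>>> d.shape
(11, 29)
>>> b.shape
(11,)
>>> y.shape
(5, 5)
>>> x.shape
(11, 5, 5)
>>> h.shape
(5,)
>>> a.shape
(11,)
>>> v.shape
(11, 5)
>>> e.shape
(7, 5, 11, 5)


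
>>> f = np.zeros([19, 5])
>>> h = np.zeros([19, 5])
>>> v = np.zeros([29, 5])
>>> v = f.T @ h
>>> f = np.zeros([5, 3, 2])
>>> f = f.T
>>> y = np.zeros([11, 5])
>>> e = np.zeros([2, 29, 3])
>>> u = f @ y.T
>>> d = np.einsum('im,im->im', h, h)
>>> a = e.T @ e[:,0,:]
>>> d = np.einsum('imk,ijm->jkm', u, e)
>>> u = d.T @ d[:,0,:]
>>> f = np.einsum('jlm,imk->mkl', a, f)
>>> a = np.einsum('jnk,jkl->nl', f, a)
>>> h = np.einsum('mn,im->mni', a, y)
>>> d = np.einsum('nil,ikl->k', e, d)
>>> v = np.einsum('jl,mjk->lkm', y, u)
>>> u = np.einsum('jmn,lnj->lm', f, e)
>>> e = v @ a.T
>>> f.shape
(3, 5, 29)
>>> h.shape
(5, 3, 11)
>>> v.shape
(5, 3, 3)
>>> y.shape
(11, 5)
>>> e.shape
(5, 3, 5)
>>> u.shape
(2, 5)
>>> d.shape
(11,)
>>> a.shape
(5, 3)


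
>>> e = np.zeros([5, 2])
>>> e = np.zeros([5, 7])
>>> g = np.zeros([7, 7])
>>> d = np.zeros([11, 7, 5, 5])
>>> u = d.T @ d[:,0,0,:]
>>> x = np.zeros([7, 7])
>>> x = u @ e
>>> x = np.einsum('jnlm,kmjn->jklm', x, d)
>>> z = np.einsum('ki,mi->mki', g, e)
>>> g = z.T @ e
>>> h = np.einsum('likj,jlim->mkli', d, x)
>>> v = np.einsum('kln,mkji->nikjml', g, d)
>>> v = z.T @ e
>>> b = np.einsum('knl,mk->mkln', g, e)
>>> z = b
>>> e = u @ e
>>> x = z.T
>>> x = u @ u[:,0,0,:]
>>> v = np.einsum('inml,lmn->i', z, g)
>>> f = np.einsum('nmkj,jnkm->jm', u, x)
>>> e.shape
(5, 5, 7, 7)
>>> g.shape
(7, 7, 7)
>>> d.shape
(11, 7, 5, 5)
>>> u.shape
(5, 5, 7, 5)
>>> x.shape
(5, 5, 7, 5)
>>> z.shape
(5, 7, 7, 7)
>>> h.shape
(7, 5, 11, 7)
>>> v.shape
(5,)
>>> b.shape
(5, 7, 7, 7)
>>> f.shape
(5, 5)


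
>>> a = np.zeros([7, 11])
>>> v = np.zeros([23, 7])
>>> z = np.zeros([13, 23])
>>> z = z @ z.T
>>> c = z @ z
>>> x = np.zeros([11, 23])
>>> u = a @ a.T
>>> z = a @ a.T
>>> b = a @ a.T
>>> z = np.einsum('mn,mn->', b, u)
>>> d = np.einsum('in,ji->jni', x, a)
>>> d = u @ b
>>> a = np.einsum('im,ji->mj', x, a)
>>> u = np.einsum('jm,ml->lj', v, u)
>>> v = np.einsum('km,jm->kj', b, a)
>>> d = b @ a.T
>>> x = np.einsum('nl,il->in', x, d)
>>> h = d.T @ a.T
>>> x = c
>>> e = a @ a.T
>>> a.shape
(23, 7)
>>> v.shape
(7, 23)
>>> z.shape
()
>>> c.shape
(13, 13)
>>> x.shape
(13, 13)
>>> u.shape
(7, 23)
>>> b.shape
(7, 7)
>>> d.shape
(7, 23)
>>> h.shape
(23, 23)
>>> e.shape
(23, 23)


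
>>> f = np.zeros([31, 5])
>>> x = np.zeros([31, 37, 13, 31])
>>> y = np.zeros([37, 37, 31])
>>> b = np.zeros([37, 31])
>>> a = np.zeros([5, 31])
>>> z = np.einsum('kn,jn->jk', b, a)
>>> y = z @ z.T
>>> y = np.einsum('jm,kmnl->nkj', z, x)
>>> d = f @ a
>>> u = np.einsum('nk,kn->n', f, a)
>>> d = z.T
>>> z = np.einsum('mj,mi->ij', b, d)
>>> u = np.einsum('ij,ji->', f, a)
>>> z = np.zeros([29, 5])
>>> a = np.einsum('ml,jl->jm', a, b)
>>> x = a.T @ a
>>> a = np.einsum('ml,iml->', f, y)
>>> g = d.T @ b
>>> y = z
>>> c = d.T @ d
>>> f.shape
(31, 5)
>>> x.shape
(5, 5)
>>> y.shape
(29, 5)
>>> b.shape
(37, 31)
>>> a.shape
()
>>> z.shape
(29, 5)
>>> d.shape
(37, 5)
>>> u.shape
()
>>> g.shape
(5, 31)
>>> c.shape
(5, 5)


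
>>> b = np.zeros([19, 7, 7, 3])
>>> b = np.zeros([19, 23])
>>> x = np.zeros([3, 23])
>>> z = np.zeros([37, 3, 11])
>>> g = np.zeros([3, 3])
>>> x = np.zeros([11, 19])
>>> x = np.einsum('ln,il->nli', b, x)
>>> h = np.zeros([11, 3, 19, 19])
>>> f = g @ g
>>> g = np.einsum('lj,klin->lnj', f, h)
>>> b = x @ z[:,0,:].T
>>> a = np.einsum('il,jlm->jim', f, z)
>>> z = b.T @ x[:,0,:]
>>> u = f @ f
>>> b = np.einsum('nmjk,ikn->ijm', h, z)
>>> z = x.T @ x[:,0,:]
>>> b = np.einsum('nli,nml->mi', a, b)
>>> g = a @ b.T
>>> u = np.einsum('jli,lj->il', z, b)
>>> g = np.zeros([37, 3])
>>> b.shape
(19, 11)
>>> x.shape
(23, 19, 11)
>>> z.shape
(11, 19, 11)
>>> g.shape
(37, 3)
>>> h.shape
(11, 3, 19, 19)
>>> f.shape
(3, 3)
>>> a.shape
(37, 3, 11)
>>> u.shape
(11, 19)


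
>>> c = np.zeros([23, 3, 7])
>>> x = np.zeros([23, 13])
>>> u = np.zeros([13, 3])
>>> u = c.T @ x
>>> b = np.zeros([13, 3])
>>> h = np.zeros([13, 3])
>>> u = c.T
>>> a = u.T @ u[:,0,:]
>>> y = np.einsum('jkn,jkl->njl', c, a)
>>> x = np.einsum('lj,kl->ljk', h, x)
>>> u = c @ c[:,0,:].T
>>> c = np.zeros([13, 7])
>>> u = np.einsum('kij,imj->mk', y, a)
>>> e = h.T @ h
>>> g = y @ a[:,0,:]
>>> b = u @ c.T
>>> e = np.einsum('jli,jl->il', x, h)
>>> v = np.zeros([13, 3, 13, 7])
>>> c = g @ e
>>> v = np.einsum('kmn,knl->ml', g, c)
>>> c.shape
(7, 23, 3)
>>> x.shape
(13, 3, 23)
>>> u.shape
(3, 7)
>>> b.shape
(3, 13)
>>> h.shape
(13, 3)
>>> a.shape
(23, 3, 23)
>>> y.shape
(7, 23, 23)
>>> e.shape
(23, 3)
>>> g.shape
(7, 23, 23)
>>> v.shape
(23, 3)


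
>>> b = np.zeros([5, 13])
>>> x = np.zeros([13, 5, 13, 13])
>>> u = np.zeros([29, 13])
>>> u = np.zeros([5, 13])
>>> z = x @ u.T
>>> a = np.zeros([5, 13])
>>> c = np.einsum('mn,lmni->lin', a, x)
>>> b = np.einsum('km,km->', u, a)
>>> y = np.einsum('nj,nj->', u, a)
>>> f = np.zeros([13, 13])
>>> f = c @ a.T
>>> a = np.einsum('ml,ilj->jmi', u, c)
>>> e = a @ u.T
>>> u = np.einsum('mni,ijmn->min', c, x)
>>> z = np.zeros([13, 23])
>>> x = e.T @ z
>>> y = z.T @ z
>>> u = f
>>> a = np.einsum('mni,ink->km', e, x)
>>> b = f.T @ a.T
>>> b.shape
(5, 13, 23)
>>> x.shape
(5, 5, 23)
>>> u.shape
(13, 13, 5)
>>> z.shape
(13, 23)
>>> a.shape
(23, 13)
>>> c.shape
(13, 13, 13)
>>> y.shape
(23, 23)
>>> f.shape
(13, 13, 5)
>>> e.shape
(13, 5, 5)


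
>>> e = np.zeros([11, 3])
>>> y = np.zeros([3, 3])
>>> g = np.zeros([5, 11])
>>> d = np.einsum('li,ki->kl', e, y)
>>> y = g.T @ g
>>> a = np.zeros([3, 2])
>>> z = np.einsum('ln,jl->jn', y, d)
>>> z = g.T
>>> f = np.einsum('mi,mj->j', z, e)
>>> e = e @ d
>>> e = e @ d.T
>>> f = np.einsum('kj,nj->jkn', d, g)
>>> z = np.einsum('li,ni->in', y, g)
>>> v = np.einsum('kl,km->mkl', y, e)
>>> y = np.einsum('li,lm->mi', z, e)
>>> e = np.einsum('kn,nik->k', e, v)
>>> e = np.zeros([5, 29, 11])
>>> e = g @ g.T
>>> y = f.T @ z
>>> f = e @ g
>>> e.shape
(5, 5)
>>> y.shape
(5, 3, 5)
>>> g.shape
(5, 11)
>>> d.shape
(3, 11)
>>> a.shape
(3, 2)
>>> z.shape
(11, 5)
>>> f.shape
(5, 11)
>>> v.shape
(3, 11, 11)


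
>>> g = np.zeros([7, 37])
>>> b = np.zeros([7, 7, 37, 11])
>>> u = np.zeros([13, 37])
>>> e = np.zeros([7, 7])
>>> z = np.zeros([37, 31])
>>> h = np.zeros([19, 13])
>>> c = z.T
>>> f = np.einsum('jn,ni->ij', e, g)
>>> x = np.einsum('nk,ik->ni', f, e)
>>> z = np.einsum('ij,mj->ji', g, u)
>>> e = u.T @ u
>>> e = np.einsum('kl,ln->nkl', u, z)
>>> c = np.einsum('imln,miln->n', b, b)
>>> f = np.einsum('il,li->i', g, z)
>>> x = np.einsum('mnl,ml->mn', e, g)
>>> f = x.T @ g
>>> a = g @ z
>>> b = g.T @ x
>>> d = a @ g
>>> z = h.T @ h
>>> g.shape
(7, 37)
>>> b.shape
(37, 13)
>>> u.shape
(13, 37)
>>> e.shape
(7, 13, 37)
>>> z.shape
(13, 13)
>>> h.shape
(19, 13)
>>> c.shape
(11,)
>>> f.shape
(13, 37)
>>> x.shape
(7, 13)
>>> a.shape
(7, 7)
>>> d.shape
(7, 37)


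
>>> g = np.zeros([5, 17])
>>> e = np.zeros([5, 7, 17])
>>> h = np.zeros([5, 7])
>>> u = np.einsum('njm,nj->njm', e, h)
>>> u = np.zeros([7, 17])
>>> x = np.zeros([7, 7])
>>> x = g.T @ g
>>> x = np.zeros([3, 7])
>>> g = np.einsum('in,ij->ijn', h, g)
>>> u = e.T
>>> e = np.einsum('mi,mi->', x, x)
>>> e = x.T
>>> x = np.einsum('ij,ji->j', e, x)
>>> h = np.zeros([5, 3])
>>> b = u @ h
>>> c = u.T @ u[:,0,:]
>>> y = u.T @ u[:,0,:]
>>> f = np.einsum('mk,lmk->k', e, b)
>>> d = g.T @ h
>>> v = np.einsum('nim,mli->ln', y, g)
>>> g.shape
(5, 17, 7)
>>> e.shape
(7, 3)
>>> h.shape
(5, 3)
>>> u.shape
(17, 7, 5)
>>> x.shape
(3,)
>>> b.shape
(17, 7, 3)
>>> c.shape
(5, 7, 5)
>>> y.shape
(5, 7, 5)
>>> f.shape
(3,)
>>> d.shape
(7, 17, 3)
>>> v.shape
(17, 5)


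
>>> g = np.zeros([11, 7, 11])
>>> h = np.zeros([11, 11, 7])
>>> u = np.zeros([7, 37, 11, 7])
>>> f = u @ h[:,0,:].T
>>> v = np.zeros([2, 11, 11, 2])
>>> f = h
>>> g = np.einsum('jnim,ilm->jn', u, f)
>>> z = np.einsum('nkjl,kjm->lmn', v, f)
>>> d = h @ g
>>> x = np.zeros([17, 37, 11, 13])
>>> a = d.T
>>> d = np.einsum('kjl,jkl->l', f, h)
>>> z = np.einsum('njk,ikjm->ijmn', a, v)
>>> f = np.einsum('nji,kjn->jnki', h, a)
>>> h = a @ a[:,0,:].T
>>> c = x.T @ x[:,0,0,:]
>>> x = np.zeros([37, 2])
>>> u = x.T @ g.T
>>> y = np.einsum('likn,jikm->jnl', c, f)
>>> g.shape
(7, 37)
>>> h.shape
(37, 11, 37)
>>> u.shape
(2, 7)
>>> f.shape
(11, 11, 37, 7)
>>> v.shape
(2, 11, 11, 2)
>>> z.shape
(2, 11, 2, 37)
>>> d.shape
(7,)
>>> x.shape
(37, 2)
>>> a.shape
(37, 11, 11)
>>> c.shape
(13, 11, 37, 13)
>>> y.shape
(11, 13, 13)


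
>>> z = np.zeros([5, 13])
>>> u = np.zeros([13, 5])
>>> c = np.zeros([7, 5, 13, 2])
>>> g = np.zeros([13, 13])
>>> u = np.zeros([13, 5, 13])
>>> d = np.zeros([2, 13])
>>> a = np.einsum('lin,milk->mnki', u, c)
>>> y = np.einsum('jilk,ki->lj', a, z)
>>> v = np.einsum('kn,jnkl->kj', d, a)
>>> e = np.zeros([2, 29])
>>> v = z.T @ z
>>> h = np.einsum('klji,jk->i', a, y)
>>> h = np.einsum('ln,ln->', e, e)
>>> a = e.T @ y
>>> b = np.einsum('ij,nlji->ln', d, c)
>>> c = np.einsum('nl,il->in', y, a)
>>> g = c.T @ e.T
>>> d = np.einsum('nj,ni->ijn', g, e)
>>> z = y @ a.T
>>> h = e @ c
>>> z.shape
(2, 29)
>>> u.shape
(13, 5, 13)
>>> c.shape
(29, 2)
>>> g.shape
(2, 2)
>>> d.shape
(29, 2, 2)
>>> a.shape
(29, 7)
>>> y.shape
(2, 7)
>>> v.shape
(13, 13)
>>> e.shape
(2, 29)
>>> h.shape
(2, 2)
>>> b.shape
(5, 7)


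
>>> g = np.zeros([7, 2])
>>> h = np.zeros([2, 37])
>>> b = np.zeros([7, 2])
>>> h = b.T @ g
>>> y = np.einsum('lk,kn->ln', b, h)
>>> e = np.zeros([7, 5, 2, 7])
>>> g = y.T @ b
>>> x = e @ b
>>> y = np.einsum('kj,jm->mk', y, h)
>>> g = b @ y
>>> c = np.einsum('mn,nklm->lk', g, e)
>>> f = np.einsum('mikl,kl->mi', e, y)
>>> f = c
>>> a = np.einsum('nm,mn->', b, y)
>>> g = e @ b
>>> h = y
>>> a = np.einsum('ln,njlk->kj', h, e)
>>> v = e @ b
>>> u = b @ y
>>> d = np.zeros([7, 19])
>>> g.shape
(7, 5, 2, 2)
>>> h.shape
(2, 7)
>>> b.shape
(7, 2)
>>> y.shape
(2, 7)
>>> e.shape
(7, 5, 2, 7)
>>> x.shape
(7, 5, 2, 2)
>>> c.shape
(2, 5)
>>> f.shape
(2, 5)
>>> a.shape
(7, 5)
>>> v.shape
(7, 5, 2, 2)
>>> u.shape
(7, 7)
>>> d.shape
(7, 19)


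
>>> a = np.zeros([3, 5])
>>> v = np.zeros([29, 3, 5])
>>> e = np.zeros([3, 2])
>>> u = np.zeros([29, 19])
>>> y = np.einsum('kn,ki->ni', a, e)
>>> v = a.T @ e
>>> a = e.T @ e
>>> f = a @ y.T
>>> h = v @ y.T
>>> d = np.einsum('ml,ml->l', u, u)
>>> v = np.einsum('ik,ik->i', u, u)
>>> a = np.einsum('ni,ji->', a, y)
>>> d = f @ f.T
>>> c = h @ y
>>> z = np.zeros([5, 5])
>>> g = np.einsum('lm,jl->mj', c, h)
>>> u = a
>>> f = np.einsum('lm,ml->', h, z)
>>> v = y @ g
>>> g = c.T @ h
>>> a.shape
()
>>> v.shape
(5, 5)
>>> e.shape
(3, 2)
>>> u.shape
()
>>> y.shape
(5, 2)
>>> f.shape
()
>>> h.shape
(5, 5)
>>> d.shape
(2, 2)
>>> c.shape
(5, 2)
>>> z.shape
(5, 5)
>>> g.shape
(2, 5)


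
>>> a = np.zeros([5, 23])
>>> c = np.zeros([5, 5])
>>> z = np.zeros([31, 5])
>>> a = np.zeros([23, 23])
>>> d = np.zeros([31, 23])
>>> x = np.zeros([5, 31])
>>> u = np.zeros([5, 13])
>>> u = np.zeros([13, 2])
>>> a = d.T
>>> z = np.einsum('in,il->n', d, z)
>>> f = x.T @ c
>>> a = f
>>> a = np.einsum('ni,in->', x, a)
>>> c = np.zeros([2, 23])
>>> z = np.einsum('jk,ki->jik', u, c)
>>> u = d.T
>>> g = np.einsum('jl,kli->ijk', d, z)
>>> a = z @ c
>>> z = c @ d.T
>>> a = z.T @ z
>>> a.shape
(31, 31)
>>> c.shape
(2, 23)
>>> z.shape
(2, 31)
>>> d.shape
(31, 23)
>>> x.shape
(5, 31)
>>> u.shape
(23, 31)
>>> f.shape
(31, 5)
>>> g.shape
(2, 31, 13)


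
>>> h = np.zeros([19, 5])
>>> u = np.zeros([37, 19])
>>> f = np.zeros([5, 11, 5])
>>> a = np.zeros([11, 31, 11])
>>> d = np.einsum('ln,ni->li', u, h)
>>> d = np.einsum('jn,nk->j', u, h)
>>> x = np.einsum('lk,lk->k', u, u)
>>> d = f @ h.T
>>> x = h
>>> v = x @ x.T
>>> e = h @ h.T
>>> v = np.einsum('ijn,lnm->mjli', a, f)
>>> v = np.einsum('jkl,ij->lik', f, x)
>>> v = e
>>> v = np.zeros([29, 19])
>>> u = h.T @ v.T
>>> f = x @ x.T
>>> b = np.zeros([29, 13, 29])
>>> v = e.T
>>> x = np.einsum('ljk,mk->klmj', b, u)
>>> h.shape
(19, 5)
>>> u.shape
(5, 29)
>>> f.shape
(19, 19)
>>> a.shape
(11, 31, 11)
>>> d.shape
(5, 11, 19)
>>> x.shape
(29, 29, 5, 13)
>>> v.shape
(19, 19)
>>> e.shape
(19, 19)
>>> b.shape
(29, 13, 29)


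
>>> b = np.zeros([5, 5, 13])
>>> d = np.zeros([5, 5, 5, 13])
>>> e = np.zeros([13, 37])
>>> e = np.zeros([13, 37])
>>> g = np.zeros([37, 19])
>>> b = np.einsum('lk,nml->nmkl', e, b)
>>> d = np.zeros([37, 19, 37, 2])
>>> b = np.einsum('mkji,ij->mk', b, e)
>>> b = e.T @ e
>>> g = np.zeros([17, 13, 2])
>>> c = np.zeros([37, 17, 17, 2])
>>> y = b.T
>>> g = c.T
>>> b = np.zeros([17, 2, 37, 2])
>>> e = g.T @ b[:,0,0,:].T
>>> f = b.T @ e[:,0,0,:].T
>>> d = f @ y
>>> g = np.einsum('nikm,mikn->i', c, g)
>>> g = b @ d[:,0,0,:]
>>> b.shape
(17, 2, 37, 2)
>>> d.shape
(2, 37, 2, 37)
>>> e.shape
(37, 17, 17, 17)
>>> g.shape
(17, 2, 37, 37)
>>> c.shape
(37, 17, 17, 2)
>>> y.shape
(37, 37)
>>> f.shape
(2, 37, 2, 37)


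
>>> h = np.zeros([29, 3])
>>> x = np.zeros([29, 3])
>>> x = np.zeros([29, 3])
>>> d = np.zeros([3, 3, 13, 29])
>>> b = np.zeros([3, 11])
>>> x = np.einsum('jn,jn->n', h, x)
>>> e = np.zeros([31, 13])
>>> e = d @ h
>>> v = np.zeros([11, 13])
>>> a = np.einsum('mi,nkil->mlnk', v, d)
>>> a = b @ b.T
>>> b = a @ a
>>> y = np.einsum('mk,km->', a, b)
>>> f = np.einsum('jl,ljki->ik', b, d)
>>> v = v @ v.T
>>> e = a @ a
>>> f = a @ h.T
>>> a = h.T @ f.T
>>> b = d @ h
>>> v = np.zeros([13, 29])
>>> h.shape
(29, 3)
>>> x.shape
(3,)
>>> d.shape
(3, 3, 13, 29)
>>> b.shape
(3, 3, 13, 3)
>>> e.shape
(3, 3)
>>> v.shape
(13, 29)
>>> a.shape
(3, 3)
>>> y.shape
()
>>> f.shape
(3, 29)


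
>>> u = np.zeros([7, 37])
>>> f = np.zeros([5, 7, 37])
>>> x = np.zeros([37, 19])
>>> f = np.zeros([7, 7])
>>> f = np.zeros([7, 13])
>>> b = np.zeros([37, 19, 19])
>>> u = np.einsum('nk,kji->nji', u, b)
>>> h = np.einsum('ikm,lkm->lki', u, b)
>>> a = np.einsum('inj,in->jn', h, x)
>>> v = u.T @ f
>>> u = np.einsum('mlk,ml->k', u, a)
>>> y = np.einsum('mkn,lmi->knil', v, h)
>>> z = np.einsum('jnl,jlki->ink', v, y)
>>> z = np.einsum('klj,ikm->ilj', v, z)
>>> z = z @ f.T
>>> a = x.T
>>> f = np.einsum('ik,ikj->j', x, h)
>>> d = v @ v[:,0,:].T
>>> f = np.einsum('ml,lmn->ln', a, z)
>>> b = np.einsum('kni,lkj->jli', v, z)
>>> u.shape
(19,)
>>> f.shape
(37, 7)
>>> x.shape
(37, 19)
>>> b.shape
(7, 37, 13)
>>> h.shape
(37, 19, 7)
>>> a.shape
(19, 37)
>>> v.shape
(19, 19, 13)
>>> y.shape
(19, 13, 7, 37)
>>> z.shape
(37, 19, 7)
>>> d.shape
(19, 19, 19)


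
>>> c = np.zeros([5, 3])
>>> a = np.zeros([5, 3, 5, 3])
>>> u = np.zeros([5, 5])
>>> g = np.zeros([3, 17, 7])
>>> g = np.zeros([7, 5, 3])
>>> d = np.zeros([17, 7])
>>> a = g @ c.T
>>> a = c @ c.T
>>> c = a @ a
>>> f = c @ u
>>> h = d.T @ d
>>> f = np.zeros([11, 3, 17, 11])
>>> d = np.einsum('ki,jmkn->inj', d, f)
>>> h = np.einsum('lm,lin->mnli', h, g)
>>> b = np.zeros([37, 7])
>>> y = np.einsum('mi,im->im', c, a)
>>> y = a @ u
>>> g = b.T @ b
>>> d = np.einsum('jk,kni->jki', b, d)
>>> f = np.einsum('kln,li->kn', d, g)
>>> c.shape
(5, 5)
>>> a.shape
(5, 5)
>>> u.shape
(5, 5)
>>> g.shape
(7, 7)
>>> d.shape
(37, 7, 11)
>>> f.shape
(37, 11)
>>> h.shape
(7, 3, 7, 5)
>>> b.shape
(37, 7)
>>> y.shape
(5, 5)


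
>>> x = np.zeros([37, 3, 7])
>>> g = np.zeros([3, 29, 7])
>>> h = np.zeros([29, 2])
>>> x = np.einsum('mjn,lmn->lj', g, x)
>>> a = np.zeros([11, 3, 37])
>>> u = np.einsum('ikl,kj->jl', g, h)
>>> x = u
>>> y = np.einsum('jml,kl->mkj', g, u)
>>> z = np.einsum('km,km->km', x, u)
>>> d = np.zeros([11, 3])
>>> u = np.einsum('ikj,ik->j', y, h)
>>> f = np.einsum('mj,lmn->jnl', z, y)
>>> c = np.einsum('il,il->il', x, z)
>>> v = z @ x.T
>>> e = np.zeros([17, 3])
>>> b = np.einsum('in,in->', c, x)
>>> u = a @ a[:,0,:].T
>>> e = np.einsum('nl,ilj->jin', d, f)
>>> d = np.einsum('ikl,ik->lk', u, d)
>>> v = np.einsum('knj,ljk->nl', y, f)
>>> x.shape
(2, 7)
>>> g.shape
(3, 29, 7)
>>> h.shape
(29, 2)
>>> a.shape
(11, 3, 37)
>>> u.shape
(11, 3, 11)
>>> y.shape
(29, 2, 3)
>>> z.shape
(2, 7)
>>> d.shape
(11, 3)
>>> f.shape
(7, 3, 29)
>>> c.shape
(2, 7)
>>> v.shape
(2, 7)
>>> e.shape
(29, 7, 11)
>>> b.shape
()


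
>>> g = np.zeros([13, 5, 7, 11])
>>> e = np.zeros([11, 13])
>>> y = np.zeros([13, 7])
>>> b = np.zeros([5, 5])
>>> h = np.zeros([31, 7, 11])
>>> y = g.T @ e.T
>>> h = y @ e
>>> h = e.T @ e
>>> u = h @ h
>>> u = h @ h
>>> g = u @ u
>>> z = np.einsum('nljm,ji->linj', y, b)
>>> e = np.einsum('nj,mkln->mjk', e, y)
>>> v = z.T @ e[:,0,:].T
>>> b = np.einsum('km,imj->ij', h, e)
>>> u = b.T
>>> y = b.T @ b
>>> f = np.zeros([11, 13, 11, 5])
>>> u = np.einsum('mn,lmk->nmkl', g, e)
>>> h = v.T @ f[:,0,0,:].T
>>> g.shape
(13, 13)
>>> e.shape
(11, 13, 7)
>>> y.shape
(7, 7)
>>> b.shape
(11, 7)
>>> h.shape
(11, 5, 11, 11)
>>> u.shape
(13, 13, 7, 11)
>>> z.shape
(7, 5, 11, 5)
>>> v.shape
(5, 11, 5, 11)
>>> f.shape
(11, 13, 11, 5)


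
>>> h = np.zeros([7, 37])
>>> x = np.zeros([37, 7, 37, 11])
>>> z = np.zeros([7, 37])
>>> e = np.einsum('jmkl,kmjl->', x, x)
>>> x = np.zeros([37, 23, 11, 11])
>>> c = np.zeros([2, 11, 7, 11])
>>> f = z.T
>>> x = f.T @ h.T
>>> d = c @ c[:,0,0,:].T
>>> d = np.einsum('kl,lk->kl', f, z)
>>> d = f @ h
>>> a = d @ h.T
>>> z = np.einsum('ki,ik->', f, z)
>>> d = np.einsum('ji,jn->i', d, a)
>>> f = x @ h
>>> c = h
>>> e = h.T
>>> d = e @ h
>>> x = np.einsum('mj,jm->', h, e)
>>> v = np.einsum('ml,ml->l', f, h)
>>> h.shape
(7, 37)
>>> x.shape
()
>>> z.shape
()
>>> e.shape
(37, 7)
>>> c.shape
(7, 37)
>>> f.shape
(7, 37)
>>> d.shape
(37, 37)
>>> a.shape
(37, 7)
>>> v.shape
(37,)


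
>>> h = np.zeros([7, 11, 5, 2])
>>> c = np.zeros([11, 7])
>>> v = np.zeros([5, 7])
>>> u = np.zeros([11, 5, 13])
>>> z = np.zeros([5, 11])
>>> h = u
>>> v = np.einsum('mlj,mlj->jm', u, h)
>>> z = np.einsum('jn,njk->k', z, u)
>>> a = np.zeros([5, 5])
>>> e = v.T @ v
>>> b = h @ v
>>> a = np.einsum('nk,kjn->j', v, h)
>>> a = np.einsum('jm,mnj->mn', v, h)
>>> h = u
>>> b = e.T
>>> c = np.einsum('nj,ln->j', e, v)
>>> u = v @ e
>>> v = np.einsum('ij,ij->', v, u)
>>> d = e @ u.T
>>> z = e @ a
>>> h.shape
(11, 5, 13)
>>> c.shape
(11,)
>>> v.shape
()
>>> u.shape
(13, 11)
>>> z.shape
(11, 5)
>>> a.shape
(11, 5)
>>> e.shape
(11, 11)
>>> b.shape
(11, 11)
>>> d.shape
(11, 13)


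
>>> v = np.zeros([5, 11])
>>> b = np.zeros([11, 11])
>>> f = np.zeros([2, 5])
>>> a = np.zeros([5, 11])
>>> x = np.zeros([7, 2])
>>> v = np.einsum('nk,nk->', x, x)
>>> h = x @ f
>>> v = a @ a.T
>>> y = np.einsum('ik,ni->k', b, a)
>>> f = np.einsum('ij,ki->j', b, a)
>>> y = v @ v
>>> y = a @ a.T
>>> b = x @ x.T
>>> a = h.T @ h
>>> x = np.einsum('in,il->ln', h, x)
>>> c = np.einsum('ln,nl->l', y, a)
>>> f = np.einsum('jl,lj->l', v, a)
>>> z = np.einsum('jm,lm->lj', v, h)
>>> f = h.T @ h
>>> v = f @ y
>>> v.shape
(5, 5)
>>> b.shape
(7, 7)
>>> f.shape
(5, 5)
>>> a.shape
(5, 5)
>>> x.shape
(2, 5)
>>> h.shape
(7, 5)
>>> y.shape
(5, 5)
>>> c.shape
(5,)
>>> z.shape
(7, 5)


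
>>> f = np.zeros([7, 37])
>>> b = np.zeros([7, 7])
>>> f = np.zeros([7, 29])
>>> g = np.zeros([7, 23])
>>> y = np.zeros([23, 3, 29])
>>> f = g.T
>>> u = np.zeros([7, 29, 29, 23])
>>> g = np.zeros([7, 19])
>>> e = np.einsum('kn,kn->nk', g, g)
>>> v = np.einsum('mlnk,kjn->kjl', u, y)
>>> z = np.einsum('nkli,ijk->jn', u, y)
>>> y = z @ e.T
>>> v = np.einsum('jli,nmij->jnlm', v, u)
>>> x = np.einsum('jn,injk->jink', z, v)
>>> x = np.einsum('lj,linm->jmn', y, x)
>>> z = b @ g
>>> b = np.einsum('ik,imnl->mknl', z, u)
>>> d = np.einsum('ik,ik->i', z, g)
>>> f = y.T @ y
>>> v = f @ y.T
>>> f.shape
(19, 19)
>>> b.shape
(29, 19, 29, 23)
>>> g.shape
(7, 19)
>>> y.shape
(3, 19)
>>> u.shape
(7, 29, 29, 23)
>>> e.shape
(19, 7)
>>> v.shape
(19, 3)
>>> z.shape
(7, 19)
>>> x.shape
(19, 29, 7)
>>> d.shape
(7,)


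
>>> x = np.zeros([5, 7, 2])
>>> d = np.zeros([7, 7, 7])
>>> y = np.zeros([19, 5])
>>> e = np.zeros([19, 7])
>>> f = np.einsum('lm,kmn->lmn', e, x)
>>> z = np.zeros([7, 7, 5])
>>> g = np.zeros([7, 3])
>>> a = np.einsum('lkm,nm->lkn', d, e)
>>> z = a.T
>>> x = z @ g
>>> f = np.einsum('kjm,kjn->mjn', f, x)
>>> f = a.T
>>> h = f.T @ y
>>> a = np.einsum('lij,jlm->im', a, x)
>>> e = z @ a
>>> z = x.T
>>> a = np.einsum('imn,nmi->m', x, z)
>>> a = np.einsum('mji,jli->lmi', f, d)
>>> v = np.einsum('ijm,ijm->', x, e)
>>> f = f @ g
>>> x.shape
(19, 7, 3)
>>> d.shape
(7, 7, 7)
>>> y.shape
(19, 5)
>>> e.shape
(19, 7, 3)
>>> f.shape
(19, 7, 3)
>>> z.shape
(3, 7, 19)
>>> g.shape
(7, 3)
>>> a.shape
(7, 19, 7)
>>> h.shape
(7, 7, 5)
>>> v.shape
()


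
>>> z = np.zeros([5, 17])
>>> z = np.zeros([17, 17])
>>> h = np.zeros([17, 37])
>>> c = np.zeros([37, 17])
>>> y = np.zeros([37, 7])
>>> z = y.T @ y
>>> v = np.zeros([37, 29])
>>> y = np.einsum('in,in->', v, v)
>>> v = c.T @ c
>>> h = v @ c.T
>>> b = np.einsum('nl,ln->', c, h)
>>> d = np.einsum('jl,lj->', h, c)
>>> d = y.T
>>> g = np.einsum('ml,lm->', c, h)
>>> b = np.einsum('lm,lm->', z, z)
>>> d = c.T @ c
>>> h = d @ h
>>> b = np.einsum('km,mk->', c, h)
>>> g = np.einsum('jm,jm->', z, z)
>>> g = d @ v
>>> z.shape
(7, 7)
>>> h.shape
(17, 37)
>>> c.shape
(37, 17)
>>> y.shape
()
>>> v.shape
(17, 17)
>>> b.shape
()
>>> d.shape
(17, 17)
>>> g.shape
(17, 17)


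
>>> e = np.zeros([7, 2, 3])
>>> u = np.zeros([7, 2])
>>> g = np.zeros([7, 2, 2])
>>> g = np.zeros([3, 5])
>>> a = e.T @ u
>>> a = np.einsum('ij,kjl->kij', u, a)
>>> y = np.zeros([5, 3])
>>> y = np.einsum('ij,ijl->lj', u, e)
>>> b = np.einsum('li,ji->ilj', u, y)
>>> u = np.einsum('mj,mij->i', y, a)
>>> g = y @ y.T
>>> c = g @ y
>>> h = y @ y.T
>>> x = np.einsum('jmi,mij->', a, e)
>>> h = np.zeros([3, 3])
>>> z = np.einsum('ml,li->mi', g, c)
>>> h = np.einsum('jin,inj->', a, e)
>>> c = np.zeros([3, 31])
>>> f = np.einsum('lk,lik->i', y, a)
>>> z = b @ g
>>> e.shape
(7, 2, 3)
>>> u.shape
(7,)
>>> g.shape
(3, 3)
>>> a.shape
(3, 7, 2)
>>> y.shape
(3, 2)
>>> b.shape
(2, 7, 3)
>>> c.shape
(3, 31)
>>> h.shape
()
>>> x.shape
()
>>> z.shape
(2, 7, 3)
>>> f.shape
(7,)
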